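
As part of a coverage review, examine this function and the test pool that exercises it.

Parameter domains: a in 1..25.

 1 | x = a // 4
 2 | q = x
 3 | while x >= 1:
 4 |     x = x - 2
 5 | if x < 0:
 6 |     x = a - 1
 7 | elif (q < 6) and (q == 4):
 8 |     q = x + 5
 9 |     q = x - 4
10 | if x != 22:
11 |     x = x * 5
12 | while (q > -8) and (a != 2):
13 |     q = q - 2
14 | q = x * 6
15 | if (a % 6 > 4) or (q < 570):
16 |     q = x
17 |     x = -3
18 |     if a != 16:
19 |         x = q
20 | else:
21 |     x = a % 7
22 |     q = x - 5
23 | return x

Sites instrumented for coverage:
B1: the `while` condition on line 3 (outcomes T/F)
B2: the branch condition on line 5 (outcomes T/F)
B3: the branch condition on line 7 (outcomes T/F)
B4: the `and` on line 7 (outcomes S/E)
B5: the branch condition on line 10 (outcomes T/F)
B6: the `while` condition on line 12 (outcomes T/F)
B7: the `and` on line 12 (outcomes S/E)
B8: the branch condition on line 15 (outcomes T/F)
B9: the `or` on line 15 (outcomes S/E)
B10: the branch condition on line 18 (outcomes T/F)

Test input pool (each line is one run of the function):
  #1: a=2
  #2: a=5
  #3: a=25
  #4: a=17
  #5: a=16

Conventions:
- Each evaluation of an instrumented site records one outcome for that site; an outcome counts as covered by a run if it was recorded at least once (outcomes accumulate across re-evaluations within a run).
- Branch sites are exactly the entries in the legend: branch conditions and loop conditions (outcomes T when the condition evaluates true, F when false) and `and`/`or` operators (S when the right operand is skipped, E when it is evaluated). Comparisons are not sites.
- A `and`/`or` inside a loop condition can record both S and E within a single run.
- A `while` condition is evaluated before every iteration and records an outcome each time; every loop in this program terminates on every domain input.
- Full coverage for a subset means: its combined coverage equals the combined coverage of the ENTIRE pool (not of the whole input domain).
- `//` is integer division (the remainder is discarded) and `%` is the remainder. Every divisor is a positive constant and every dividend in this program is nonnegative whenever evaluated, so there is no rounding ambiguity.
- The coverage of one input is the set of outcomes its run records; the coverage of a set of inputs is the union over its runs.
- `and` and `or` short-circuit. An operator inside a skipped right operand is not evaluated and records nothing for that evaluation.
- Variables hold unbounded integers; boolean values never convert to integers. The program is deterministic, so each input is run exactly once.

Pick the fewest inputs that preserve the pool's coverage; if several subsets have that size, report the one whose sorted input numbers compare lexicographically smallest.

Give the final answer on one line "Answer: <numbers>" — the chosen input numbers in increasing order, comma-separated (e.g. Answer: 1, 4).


run #1 (a=2) runs B1->F, B2->F, B4->E, B3->F, B5->T, B7->E, B6->F, B9->E, B8->T, B10->T; records B1=F, B2=F, B3=F, B4=E, B5=T, B6=F, B7=E, B8=T, B9=E, B10=T
run #2 (a=5) runs B1->T, B1->F, B2->T, B5->T, B7->E, B6->T, B7->E, B6->T, B7->E, B6->T, B7->E, B6->T, B7->E, B6->T, ...; records B1=T, B1=F, B2=T, B5=T, B6=T, B6=F, B7=S, B7=E, B8=T, B9=S, B10=T
run #3 (a=25) runs B1->T, B1->T, B1->T, B1->F, B2->F, B4->S, B3->F, B5->T, B7->E, B6->T, B7->E, B6->T, B7->E, B6->T, ...; records B1=T, B1=F, B2=F, B3=F, B4=S, B5=T, B6=T, B6=F, B7=S, B7=E, B8=T, B9=E, B10=T
run #4 (a=17) runs B1->T, B1->T, B1->F, B2->F, B4->E, B3->T, B5->T, B7->E, B6->T, B7->E, B6->T, B7->S, B6->F, B9->S, ...; records B1=T, B1=F, B2=F, B3=T, B4=E, B5=T, B6=T, B6=F, B7=S, B7=E, B8=T, B9=S, B10=T
run #5 (a=16) runs B1->T, B1->T, B1->F, B2->F, B4->E, B3->T, B5->T, B7->E, B6->T, B7->E, B6->T, B7->S, B6->F, B9->E, ...; records B1=T, B1=F, B2=F, B3=T, B4=E, B5=T, B6=T, B6=F, B7=S, B7=E, B8=T, B9=E, B10=F
pool-wide coverage (18 outcomes): B1=T, B1=F, B2=T, B2=F, B3=T, B3=F, B4=S, B4=E, B5=T, B6=T, B6=F, B7=S, B7=E, B8=T, B9=S, B9=E, B10=T, B10=F
checked all size-1 subsets: none covers 18 outcomes (max 13/18)
checked all size-2 subsets: none covers 18 outcomes (max 16/18)
at size 3, {2, 3, 5} reaches all 18 outcomes; every lexicographically earlier size-3 subset fails
Answer: 2, 3, 5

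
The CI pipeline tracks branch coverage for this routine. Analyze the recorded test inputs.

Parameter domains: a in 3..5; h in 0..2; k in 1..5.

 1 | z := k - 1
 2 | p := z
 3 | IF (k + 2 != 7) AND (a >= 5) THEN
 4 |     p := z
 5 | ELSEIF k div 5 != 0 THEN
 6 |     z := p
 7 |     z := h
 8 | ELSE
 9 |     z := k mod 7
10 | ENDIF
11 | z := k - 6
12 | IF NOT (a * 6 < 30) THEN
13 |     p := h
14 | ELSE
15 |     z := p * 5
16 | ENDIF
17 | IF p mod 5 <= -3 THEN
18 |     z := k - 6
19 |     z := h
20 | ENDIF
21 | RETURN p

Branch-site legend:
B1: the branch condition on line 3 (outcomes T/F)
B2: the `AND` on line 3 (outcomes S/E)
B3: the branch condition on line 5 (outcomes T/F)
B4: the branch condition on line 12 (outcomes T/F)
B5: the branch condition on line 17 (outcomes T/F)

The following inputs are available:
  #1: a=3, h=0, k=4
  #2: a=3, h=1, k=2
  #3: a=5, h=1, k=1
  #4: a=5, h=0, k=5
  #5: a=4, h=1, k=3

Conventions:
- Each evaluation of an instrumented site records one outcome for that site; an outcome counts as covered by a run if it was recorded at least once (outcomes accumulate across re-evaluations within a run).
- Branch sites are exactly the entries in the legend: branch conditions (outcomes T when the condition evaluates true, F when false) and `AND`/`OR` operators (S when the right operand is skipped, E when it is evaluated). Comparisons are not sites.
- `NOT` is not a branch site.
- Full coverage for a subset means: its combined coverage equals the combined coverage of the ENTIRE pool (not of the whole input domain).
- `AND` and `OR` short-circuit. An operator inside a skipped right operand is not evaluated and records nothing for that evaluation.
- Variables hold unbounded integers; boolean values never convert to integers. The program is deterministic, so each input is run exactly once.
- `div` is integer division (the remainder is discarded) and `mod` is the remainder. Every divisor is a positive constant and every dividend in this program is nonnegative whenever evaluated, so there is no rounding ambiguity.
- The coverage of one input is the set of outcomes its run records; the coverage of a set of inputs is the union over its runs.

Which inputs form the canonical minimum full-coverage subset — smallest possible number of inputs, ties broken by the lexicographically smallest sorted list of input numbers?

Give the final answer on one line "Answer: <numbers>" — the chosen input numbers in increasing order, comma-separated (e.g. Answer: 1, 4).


input #1 (a=3, h=0, k=4): covers B1=F, B2=E, B3=F, B4=F, B5=F
input #2 (a=3, h=1, k=2): covers B1=F, B2=E, B3=F, B4=F, B5=F
input #3 (a=5, h=1, k=1): covers B1=T, B2=E, B4=T, B5=F
input #4 (a=5, h=0, k=5): covers B1=F, B2=S, B3=T, B4=T, B5=F
input #5 (a=4, h=1, k=3): covers B1=F, B2=E, B3=F, B4=F, B5=F
union over all inputs: B1=T, B1=F, B2=S, B2=E, B3=T, B3=F, B4=T, B4=F, B5=F (9 outcomes)
size 1 is not enough: best union over all size-1 subsets is 5/9
size 2 is not enough: best union over all size-2 subsets is 8/9
at size 3, {1, 3, 4} reaches all 9 outcomes; every lexicographically earlier size-3 subset fails
Answer: 1, 3, 4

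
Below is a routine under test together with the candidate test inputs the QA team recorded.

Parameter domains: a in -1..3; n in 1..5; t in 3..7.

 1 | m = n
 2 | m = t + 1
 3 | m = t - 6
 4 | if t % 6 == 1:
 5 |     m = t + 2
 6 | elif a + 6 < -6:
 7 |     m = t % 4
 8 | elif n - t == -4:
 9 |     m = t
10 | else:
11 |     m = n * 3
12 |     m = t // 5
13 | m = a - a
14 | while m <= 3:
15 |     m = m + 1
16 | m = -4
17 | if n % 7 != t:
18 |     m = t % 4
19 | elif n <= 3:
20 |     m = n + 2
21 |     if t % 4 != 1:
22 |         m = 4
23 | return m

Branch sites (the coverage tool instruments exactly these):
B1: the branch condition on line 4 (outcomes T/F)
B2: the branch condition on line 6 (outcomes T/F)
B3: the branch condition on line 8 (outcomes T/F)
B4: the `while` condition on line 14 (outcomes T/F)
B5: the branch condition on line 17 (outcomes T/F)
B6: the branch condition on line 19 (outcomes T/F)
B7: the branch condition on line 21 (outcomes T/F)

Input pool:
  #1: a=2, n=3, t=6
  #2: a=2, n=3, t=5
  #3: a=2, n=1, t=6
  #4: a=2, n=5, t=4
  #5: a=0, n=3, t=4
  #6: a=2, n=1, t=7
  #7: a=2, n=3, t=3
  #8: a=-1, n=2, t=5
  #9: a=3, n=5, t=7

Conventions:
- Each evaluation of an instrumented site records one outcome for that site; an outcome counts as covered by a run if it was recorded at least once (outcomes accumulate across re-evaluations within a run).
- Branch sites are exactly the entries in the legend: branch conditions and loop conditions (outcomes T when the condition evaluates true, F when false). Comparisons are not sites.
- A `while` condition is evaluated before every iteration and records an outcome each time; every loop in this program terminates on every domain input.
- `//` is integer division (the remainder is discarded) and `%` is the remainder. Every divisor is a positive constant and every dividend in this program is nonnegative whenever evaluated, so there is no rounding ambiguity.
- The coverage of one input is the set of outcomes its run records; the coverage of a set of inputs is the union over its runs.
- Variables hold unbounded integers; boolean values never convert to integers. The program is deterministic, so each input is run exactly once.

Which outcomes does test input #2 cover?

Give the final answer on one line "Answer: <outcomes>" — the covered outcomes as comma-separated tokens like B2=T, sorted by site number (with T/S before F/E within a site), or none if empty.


Tracing the run of input #2 (a=2, n=3, t=5):
  B1->F, B2->F, B3->F, B4->T, B4->T, B4->T, B4->T, B4->F, B5->T
distinct outcomes covered: B1=F, B2=F, B3=F, B4=T, B4=F, B5=T
Answer: B1=F, B2=F, B3=F, B4=T, B4=F, B5=T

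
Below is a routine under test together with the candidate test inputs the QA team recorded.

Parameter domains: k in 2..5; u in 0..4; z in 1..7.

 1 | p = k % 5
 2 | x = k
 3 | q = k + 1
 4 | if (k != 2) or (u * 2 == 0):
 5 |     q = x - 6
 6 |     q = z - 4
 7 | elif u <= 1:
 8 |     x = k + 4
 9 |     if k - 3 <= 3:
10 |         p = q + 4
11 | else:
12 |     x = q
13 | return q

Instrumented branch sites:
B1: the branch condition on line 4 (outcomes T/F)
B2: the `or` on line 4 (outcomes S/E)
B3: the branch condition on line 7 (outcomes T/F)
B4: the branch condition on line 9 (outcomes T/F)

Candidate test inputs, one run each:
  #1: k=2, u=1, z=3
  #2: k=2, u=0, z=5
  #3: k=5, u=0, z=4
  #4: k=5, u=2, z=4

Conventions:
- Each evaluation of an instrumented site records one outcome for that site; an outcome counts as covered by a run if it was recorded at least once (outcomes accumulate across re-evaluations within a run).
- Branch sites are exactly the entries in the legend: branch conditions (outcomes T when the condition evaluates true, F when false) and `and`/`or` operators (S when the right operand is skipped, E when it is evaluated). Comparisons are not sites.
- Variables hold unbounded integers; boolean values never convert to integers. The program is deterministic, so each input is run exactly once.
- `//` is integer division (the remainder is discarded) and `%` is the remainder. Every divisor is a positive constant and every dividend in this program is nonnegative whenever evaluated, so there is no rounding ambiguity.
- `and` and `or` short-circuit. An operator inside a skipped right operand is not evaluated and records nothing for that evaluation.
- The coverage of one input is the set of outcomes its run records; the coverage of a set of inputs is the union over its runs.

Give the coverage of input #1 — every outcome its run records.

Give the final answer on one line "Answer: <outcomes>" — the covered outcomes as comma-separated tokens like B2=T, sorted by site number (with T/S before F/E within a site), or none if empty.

Event log for input #1 (k=2, u=1, z=3):
  B2->E, B1->F, B3->T, B4->T
deduplicating events, the covered set is: B1=F, B2=E, B3=T, B4=T

Answer: B1=F, B2=E, B3=T, B4=T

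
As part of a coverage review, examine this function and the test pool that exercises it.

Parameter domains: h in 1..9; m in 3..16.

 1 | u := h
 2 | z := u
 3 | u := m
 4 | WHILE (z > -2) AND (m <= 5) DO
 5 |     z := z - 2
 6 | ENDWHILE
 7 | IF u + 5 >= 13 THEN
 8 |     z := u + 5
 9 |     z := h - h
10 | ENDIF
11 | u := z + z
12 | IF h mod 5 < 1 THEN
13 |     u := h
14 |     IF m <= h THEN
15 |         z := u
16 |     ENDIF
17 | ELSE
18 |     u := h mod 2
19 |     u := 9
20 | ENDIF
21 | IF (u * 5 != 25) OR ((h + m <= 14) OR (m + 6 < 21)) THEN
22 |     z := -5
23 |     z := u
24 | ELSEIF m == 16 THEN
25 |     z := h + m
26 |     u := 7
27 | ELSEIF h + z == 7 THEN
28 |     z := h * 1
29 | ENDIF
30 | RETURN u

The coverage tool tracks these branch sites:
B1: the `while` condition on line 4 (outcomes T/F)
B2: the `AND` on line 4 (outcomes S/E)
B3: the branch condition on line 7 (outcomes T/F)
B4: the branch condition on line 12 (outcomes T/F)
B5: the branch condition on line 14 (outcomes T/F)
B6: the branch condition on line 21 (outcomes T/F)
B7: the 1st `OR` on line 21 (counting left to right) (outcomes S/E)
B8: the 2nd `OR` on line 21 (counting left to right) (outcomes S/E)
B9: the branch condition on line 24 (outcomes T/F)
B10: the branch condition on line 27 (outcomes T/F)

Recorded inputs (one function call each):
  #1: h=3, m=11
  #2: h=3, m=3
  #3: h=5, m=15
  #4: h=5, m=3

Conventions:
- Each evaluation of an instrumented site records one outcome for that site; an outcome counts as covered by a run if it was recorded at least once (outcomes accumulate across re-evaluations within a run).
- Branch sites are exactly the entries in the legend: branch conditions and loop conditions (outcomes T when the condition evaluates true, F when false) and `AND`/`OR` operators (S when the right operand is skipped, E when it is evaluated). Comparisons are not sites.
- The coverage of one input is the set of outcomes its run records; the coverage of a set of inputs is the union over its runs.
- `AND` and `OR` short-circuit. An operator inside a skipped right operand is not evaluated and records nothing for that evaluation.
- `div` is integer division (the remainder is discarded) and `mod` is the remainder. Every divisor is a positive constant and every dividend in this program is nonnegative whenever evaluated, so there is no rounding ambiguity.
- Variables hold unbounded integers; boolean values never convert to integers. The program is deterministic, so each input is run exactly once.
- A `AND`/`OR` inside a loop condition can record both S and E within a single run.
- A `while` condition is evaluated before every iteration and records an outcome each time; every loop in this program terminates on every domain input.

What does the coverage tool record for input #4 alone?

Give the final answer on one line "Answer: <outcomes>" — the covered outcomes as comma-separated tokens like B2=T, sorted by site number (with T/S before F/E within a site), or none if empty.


Running input #4 (h=5, m=3), event by event:
  B2->E, B1->T, B2->E, B1->T, B2->E, B1->T, B2->E, B1->T, B2->S, B1->F
  B3->F, B4->T, B5->T, B7->E, B8->S, B6->T
deduplicating events, the covered set is: B1=T, B1=F, B2=S, B2=E, B3=F, B4=T, B5=T, B6=T, B7=E, B8=S
Answer: B1=T, B1=F, B2=S, B2=E, B3=F, B4=T, B5=T, B6=T, B7=E, B8=S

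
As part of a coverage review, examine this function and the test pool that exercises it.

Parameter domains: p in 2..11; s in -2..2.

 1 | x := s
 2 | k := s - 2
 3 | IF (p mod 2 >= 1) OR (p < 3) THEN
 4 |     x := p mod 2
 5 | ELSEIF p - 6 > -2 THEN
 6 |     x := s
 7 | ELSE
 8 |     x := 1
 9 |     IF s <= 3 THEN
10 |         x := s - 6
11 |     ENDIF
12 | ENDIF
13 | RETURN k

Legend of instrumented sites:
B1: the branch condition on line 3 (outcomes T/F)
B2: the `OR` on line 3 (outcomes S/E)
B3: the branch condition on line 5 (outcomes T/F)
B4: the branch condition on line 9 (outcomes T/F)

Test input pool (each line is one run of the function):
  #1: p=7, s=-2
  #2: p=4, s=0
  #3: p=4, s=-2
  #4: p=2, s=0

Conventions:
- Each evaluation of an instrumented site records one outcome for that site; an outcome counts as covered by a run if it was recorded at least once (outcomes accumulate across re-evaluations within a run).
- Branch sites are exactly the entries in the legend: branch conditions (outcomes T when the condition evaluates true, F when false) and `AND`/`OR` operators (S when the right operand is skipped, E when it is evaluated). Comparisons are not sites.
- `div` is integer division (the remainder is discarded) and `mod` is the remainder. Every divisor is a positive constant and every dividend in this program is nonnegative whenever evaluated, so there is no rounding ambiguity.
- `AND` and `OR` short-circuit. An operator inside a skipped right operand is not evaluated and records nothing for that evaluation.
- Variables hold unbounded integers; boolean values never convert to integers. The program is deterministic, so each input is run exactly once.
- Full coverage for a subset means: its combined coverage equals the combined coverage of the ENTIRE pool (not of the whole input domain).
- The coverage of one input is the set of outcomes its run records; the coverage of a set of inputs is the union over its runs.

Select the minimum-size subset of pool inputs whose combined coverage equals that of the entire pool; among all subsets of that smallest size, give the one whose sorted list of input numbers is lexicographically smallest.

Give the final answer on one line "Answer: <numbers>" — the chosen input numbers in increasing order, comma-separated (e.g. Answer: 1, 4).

test 1 (p=7, s=-2) fires B2->S, B1->T; hits B1=T, B2=S
test 2 (p=4, s=0) fires B2->E, B1->F, B3->F, B4->T; hits B1=F, B2=E, B3=F, B4=T
test 3 (p=4, s=-2) fires B2->E, B1->F, B3->F, B4->T; hits B1=F, B2=E, B3=F, B4=T
test 4 (p=2, s=0) fires B2->E, B1->T; hits B1=T, B2=E
the full pool covers 6 outcomes: B1=T, B1=F, B2=S, B2=E, B3=F, B4=T
size 1 is not enough: best union over all size-1 subsets is 4/6
inputs {1, 2} (size 2) cover everything; no size-2 subset with a lexicographically smaller index list covers all 6

Answer: 1, 2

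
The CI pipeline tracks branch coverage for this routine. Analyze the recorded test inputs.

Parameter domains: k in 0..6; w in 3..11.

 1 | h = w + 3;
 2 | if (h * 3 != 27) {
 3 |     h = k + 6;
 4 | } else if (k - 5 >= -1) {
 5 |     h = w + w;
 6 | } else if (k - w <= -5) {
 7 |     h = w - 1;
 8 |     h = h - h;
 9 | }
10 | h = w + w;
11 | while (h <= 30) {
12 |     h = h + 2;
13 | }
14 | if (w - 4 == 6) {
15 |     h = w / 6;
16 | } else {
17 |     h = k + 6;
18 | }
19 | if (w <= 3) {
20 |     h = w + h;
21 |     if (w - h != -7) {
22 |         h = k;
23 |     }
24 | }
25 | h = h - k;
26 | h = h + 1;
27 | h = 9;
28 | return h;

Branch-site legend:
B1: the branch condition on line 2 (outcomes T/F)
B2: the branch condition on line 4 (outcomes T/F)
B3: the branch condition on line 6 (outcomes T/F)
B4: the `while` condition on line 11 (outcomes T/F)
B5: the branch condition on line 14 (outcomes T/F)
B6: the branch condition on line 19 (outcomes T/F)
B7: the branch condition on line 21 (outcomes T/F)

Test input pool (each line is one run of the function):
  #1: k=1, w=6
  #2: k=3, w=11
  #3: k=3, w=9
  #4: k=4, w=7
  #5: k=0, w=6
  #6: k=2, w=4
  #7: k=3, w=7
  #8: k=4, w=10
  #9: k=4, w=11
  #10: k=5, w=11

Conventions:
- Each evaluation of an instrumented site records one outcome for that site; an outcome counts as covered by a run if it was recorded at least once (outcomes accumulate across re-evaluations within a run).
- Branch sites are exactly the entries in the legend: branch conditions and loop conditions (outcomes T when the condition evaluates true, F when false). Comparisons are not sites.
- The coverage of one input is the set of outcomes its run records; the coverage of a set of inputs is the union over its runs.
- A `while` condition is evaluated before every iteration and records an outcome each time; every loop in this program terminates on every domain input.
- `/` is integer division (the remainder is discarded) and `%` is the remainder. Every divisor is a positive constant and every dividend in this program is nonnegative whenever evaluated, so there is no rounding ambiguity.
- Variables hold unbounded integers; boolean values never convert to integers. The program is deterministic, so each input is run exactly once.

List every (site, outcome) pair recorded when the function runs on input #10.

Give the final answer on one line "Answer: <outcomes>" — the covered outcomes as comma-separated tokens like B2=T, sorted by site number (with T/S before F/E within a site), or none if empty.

Simulating input #10 (k=5, w=11) step by step:
  B1->T, B4->T, B4->T, B4->T, B4->T, B4->T, B4->F, B5->F, B6->F
deduplicating events, the covered set is: B1=T, B4=T, B4=F, B5=F, B6=F

Answer: B1=T, B4=T, B4=F, B5=F, B6=F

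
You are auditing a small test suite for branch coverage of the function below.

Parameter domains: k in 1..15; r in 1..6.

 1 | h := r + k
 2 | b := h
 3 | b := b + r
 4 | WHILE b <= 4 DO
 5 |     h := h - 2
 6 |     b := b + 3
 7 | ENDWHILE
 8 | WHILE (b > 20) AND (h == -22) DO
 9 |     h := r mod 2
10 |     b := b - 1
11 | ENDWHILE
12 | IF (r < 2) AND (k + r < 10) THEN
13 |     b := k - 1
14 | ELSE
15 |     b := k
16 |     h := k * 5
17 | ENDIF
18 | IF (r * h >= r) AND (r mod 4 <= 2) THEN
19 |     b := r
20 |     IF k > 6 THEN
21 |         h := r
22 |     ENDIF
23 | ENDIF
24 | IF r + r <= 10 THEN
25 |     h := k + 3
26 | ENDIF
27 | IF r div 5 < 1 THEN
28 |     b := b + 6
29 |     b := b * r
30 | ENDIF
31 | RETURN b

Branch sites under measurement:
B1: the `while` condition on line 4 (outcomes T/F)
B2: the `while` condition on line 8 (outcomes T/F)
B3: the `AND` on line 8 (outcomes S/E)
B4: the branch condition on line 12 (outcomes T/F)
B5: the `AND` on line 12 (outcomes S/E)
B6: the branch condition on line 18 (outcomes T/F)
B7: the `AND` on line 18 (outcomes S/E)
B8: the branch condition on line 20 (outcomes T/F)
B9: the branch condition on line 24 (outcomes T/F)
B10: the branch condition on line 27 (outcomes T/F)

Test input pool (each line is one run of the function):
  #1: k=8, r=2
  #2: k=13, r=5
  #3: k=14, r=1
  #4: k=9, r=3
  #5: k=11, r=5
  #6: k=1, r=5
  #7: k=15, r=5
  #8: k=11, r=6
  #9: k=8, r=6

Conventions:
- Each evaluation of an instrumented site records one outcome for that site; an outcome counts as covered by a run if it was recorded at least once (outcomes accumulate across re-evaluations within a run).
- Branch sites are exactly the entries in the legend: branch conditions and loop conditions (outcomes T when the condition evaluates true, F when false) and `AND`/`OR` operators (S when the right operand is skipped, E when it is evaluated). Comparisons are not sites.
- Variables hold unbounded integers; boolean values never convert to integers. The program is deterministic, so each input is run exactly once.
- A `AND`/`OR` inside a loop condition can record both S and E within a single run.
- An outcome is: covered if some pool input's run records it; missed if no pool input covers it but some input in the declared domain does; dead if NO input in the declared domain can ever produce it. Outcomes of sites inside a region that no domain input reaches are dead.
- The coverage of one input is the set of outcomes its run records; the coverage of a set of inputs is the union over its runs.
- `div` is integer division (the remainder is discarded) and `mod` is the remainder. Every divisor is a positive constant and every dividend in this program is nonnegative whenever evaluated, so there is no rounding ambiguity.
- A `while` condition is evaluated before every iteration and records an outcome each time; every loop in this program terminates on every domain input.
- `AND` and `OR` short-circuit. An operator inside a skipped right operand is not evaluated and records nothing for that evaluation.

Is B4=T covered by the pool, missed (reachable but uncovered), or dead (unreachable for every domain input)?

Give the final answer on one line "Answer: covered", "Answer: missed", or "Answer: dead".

no pool input records B4=T
but domain input (k=1, r=1) does record it -> reachable, so missed

Answer: missed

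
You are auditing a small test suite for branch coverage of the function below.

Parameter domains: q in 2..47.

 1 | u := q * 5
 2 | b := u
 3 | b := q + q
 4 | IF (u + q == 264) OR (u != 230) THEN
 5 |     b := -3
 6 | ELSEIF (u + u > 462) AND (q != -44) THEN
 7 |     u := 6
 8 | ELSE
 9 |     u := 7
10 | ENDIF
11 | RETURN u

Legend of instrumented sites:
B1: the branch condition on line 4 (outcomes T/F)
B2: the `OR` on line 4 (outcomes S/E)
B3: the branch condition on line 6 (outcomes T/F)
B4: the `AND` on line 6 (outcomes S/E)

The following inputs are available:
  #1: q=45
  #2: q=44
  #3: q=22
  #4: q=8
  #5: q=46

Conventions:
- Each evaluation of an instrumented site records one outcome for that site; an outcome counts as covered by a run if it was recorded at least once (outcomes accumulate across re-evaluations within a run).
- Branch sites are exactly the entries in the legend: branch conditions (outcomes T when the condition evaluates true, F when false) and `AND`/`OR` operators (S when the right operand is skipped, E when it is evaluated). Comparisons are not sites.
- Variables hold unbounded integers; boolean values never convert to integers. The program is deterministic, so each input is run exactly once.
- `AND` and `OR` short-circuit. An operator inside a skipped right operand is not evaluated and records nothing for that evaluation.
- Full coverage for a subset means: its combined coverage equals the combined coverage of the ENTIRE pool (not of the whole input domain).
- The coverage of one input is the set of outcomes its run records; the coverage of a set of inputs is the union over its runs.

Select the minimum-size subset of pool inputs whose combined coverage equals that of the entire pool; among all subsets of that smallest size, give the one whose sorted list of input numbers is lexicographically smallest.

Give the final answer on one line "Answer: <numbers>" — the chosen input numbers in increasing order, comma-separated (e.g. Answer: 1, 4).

#1 (q=45) -> B2->E, B1->T; covered: B1=T, B2=E
#2 (q=44) -> B2->S, B1->T; covered: B1=T, B2=S
#3 (q=22) -> B2->E, B1->T; covered: B1=T, B2=E
#4 (q=8) -> B2->E, B1->T; covered: B1=T, B2=E
#5 (q=46) -> B2->E, B1->F, B4->S, B3->F; covered: B1=F, B2=E, B3=F, B4=S
union over all inputs: B1=T, B1=F, B2=S, B2=E, B3=F, B4=S (6 outcomes)
size 1 is not enough: best union over all size-1 subsets is 4/6
size 2: inputs {2, 5} cover all 6 outcomes, and no lexicographically smaller subset of this size does

Answer: 2, 5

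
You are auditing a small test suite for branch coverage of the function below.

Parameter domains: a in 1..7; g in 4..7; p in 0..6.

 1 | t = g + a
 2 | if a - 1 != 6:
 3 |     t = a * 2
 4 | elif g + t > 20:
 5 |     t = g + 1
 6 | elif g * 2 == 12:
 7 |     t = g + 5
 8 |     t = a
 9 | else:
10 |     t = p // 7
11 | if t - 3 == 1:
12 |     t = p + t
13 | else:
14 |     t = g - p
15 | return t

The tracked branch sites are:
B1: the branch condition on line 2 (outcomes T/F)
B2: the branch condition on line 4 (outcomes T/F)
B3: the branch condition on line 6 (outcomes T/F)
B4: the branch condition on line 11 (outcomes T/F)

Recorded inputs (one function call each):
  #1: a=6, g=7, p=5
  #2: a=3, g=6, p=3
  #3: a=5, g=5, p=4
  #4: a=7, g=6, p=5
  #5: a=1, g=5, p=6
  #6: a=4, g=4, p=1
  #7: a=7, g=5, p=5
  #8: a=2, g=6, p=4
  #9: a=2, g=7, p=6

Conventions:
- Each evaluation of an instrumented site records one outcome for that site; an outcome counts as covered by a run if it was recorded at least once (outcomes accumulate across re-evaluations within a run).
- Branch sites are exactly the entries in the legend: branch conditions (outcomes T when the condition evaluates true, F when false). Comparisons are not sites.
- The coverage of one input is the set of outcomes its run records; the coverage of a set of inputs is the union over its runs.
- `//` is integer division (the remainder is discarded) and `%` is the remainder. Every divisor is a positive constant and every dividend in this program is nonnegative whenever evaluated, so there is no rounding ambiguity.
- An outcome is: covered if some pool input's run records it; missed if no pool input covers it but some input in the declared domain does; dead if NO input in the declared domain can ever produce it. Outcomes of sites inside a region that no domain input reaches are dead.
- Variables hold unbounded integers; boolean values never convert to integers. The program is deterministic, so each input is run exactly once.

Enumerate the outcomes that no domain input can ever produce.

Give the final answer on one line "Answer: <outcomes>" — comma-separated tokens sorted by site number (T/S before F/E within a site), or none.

running all 196 domain inputs and tallying outcomes:
  reachable outcomes have witnesses, e.g. B1=T (e.g. a=1, g=4, p=0), B1=F (e.g. a=7, g=4, p=0), B2=T (e.g. a=7, g=7, p=0), B2=F (e.g. a=7, g=4, p=0)

Answer: none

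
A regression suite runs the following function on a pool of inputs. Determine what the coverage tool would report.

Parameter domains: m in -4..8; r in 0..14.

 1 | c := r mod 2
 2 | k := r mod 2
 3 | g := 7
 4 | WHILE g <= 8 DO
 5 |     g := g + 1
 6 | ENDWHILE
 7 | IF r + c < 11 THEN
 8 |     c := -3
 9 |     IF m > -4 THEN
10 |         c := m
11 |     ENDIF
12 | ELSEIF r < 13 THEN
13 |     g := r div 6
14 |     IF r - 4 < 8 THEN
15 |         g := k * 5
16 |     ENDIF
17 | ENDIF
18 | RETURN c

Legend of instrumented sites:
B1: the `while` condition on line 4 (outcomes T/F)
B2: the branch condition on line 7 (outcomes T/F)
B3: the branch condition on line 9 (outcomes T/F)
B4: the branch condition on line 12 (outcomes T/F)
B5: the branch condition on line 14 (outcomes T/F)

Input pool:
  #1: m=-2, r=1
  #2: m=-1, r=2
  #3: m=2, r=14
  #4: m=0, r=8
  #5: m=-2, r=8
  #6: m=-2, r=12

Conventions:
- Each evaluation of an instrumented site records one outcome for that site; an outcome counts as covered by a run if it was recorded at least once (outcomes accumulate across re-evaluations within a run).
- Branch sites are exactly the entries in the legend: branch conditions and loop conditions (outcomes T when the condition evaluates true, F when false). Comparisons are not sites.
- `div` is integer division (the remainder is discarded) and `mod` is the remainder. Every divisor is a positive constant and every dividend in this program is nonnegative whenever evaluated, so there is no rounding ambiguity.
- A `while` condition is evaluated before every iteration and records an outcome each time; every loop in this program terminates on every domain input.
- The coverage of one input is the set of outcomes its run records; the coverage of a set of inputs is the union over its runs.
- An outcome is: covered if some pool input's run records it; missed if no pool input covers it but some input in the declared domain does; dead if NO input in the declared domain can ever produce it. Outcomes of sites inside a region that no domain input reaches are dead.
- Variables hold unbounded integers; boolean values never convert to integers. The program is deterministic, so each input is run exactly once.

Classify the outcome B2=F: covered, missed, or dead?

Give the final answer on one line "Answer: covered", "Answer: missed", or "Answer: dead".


B2=F is recorded by pool input(s) 3, 6 -> covered
Answer: covered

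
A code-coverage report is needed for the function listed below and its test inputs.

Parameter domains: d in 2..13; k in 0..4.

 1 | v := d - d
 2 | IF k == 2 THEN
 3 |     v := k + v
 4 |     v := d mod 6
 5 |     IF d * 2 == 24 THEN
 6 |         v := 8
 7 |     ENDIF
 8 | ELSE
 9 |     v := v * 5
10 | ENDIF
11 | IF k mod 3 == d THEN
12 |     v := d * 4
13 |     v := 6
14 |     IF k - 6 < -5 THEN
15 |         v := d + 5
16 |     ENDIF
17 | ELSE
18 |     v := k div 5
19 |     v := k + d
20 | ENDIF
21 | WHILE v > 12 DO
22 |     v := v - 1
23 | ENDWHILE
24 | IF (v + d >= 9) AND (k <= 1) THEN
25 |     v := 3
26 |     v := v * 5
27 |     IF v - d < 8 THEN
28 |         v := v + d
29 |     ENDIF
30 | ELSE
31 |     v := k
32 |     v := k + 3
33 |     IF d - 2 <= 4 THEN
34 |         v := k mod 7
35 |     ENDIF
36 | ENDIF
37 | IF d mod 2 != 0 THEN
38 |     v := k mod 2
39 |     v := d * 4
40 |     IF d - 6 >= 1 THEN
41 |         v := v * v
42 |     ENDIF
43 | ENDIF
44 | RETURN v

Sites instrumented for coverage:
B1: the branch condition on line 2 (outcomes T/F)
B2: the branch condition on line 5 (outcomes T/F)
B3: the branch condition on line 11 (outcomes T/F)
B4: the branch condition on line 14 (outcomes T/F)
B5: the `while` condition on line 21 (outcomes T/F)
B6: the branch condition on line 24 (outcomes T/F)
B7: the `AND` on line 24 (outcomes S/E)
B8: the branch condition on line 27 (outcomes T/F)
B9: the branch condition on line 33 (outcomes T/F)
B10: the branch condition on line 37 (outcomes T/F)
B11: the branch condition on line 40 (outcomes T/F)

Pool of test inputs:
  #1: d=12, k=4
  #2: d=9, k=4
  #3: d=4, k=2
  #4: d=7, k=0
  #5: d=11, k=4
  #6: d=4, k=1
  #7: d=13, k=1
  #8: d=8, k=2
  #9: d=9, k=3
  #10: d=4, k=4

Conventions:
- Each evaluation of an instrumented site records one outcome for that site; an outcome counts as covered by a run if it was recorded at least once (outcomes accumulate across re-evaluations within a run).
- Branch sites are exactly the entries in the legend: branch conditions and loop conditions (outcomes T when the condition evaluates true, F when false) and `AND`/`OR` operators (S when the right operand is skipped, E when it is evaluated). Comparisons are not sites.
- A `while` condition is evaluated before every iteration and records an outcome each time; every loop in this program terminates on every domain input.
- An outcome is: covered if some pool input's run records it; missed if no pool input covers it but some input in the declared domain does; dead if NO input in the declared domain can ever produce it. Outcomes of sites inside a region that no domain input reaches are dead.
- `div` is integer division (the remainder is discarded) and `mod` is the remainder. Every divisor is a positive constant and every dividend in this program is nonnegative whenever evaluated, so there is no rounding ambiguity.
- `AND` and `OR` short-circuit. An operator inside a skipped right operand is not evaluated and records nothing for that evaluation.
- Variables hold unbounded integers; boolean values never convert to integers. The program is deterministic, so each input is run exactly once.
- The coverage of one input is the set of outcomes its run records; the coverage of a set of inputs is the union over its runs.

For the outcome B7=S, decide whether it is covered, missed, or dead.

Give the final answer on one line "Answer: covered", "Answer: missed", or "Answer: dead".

no pool input records B7=S
but domain input (d=2, k=0) does record it -> reachable, so missed

Answer: missed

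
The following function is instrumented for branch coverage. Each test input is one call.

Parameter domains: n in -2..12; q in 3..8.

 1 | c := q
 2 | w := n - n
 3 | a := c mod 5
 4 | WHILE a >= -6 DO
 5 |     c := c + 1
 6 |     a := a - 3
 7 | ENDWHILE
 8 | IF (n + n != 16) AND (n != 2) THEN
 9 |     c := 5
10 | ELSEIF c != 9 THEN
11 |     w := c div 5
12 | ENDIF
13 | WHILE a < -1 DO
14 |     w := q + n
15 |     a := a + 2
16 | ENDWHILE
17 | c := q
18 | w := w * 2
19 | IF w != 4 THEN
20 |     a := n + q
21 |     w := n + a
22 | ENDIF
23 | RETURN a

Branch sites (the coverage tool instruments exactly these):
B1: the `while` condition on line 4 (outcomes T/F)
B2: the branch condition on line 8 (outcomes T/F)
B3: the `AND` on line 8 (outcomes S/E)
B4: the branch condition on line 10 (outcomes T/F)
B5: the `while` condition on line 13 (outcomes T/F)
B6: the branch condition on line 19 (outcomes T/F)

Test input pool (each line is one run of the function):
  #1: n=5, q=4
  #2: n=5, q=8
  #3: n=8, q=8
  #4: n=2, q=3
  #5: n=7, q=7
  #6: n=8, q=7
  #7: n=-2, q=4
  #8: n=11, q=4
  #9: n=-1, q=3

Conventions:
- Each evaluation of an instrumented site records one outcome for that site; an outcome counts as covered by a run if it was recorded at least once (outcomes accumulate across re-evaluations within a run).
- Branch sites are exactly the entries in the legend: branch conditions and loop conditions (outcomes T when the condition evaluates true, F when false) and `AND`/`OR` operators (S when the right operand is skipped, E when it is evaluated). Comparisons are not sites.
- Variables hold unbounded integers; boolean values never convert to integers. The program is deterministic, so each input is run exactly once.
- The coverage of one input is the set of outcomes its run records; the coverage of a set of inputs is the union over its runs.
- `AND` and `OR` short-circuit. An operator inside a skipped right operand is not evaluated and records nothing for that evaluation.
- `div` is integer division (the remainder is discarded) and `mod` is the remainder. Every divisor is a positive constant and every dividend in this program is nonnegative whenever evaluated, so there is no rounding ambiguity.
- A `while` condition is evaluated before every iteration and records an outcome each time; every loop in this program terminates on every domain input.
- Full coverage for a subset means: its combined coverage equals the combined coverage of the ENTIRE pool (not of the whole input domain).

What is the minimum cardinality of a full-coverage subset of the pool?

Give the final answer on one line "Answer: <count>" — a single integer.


test 1 (n=5, q=4) fires B1->T, B1->T, B1->T, B1->T, B1->F, B3->E, B2->T, B5->T, B5->T, B5->T, B5->T, B5->F, B6->T; hits B1=T, B1=F, B2=T, B3=E, B5=T, B5=F, B6=T
test 2 (n=5, q=8) fires B1->T, B1->T, B1->T, B1->T, B1->F, B3->E, B2->T, B5->T, B5->T, B5->T, B5->T, B5->F, B6->T; hits B1=T, B1=F, B2=T, B3=E, B5=T, B5=F, B6=T
test 3 (n=8, q=8) fires B1->T, B1->T, B1->T, B1->T, B1->F, B3->S, B2->F, B4->T, B5->T, B5->T, B5->T, B5->T, B5->F, B6->T; hits B1=T, B1=F, B2=F, B3=S, B4=T, B5=T, B5=F, B6=T
test 4 (n=2, q=3) fires B1->T, B1->T, B1->T, B1->T, B1->F, B3->E, B2->F, B4->T, B5->T, B5->T, B5->T, B5->T, B5->F, B6->T; hits B1=T, B1=F, B2=F, B3=E, B4=T, B5=T, B5=F, B6=T
test 5 (n=7, q=7) fires B1->T, B1->T, B1->T, B1->F, B3->E, B2->T, B5->T, B5->T, B5->T, B5->F, B6->T; hits B1=T, B1=F, B2=T, B3=E, B5=T, B5=F, B6=T
test 6 (n=8, q=7) fires B1->T, B1->T, B1->T, B1->F, B3->S, B2->F, B4->T, B5->T, B5->T, B5->T, B5->F, B6->T; hits B1=T, B1=F, B2=F, B3=S, B4=T, B5=T, B5=F, B6=T
test 7 (n=-2, q=4) fires B1->T, B1->T, B1->T, B1->T, B1->F, B3->E, B2->T, B5->T, B5->T, B5->T, B5->T, B5->F, B6->F; hits B1=T, B1=F, B2=T, B3=E, B5=T, B5=F, B6=F
test 8 (n=11, q=4) fires B1->T, B1->T, B1->T, B1->T, B1->F, B3->E, B2->T, B5->T, B5->T, B5->T, B5->T, B5->F, B6->T; hits B1=T, B1=F, B2=T, B3=E, B5=T, B5=F, B6=T
test 9 (n=-1, q=3) fires B1->T, B1->T, B1->T, B1->T, B1->F, B3->E, B2->T, B5->T, B5->T, B5->T, B5->T, B5->F, B6->F; hits B1=T, B1=F, B2=T, B3=E, B5=T, B5=F, B6=F
union over all inputs: B1=T, B1=F, B2=T, B2=F, B3=S, B3=E, B4=T, B5=T, B5=F, B6=T, B6=F (11 outcomes)
checked all size-1 subsets: none covers 11 outcomes (max 8/11)
the canonical winner is {3, 7}: size 2, full 11-outcome coverage, earliest index list among size-2 covers
Answer: 2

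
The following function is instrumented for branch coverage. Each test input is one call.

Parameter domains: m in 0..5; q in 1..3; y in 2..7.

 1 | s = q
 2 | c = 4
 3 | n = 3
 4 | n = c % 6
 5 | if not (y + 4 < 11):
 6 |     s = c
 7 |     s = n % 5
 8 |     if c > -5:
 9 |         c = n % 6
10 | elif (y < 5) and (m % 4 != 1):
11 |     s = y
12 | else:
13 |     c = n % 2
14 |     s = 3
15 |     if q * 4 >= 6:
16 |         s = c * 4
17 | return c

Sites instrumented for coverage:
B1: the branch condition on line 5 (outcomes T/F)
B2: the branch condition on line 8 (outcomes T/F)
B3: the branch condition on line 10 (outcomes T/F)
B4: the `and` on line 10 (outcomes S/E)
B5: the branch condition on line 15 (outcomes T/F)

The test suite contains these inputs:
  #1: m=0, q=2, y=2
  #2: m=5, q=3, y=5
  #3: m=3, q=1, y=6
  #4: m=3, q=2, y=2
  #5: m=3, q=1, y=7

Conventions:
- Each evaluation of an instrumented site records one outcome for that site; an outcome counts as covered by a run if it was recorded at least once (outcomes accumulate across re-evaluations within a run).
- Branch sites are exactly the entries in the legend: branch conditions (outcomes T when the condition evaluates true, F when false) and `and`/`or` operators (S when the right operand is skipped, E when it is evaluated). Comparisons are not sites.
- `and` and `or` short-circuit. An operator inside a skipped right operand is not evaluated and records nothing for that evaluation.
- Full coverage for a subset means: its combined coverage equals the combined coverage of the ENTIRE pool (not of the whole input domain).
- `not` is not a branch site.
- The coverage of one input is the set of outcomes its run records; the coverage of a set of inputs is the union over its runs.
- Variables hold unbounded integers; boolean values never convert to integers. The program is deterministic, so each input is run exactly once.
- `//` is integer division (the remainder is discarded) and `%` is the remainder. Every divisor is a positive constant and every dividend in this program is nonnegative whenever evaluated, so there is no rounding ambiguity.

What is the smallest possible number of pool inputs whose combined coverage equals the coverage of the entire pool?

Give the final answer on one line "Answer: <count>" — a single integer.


input #1, m=0, q=2, y=2: outcomes B1=F, B3=T, B4=E
input #2, m=5, q=3, y=5: outcomes B1=F, B3=F, B4=S, B5=T
input #3, m=3, q=1, y=6: outcomes B1=F, B3=F, B4=S, B5=F
input #4, m=3, q=2, y=2: outcomes B1=F, B3=T, B4=E
input #5, m=3, q=1, y=7: outcomes B1=T, B2=T
pool-wide coverage (9 outcomes): B1=T, B1=F, B2=T, B3=T, B3=F, B4=S, B4=E, B5=T, B5=F
checked all size-1 subsets: none covers 9 outcomes (max 4/9)
checked all size-2 subsets: none covers 9 outcomes (max 6/9)
checked all size-3 subsets: none covers 9 outcomes (max 8/9)
the canonical winner is {1, 2, 3, 5}: size 4, full 9-outcome coverage, earliest index list among size-4 covers
Answer: 4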